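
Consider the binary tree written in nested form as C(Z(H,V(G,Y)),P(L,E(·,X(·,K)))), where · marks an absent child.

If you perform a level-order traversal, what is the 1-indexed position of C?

1

Level-order visits nodes level by level from the root, left to right within each level.
Level 0: C
Level 1: Z, P
Level 2: H, V, L, E
Level 3: G, Y, X
Level 4: K
Full level-order sequence: C, Z, P, H, V, L, E, G, Y, X, K.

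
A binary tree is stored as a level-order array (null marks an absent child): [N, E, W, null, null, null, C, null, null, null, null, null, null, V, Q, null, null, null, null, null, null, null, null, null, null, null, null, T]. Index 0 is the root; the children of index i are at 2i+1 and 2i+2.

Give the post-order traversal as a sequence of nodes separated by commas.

E, T, V, Q, C, W, N

Post-order visits the left subtree, then the right subtree, then the node.
At N: go left to E.
  E is a leaf — visit E.
At N: go right to W.
  At W: no left child.
  At W: go right to C.
    At C: go left to V.
      At V: go left to T.
        T is a leaf — visit T.
      At V: no right child.
      Visit V.
    At C: go right to Q.
      Q is a leaf — visit Q.
    Visit C.
  Visit W.
Visit N.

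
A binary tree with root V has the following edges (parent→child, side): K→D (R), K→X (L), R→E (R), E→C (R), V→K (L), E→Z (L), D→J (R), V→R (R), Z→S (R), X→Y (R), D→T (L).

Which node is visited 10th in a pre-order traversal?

Z

Pre-order visits the node, then its left subtree, then its right subtree.
Visit V.
At V: go left to K.
  Visit K.
  At K: go left to X.
    Visit X.
    At X: no left child.
    At X: go right to Y.
      Y is a leaf — visit Y.
  At K: go right to D.
    Visit D.
    At D: go left to T.
      T is a leaf — visit T.
    At D: go right to J.
      J is a leaf — visit J.
At V: go right to R.
  Visit R.
  At R: no left child.
  At R: go right to E.
    Visit E.
    At E: go left to Z.
      Visit Z.
      At Z: no left child.
      At Z: go right to S.
        S is a leaf — visit S.
    At E: go right to C.
      C is a leaf — visit C.
Full pre-order sequence: V, K, X, Y, D, T, J, R, E, Z, S, C.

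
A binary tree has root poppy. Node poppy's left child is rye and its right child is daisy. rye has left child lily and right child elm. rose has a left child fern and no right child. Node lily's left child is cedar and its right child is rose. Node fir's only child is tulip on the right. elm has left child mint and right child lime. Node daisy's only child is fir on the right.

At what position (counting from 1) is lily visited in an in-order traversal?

2

In-order visits the left subtree, then the node, then the right subtree.
At poppy: go left to rye.
  At rye: go left to lily.
    At lily: go left to cedar.
      cedar is a leaf — visit cedar.
    Visit lily.
    At lily: go right to rose.
      At rose: go left to fern.
        fern is a leaf — visit fern.
      Visit rose.
      At rose: no right child.
  Visit rye.
  At rye: go right to elm.
    At elm: go left to mint.
      mint is a leaf — visit mint.
    Visit elm.
    At elm: go right to lime.
      lime is a leaf — visit lime.
Visit poppy.
At poppy: go right to daisy.
  At daisy: no left child.
  Visit daisy.
  At daisy: go right to fir.
    At fir: no left child.
    Visit fir.
    At fir: go right to tulip.
      tulip is a leaf — visit tulip.
Full in-order sequence: cedar, lily, fern, rose, rye, mint, elm, lime, poppy, daisy, fir, tulip.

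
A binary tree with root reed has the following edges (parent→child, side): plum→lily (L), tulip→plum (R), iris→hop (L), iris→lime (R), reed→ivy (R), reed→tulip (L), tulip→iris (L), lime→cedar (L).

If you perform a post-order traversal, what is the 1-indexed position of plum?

Post-order visits the left subtree, then the right subtree, then the node.
At reed: go left to tulip.
  At tulip: go left to iris.
    At iris: go left to hop.
      hop is a leaf — visit hop.
    At iris: go right to lime.
      At lime: go left to cedar.
        cedar is a leaf — visit cedar.
      At lime: no right child.
      Visit lime.
    Visit iris.
  At tulip: go right to plum.
    At plum: go left to lily.
      lily is a leaf — visit lily.
    At plum: no right child.
    Visit plum.
  Visit tulip.
At reed: go right to ivy.
  ivy is a leaf — visit ivy.
Visit reed.
Full post-order sequence: hop, cedar, lime, iris, lily, plum, tulip, ivy, reed.

6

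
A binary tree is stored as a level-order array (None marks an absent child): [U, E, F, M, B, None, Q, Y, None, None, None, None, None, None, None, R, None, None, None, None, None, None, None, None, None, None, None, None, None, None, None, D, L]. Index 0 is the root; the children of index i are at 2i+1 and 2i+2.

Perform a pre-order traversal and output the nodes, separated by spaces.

U E M Y R D L B F Q

Pre-order visits the node, then its left subtree, then its right subtree.
Visit U.
At U: go left to E.
  Visit E.
  At E: go left to M.
    Visit M.
    At M: go left to Y.
      Visit Y.
      At Y: go left to R.
        Visit R.
        At R: go left to D.
          D is a leaf — visit D.
        At R: go right to L.
          L is a leaf — visit L.
      At Y: no right child.
    At M: no right child.
  At E: go right to B.
    B is a leaf — visit B.
At U: go right to F.
  Visit F.
  At F: no left child.
  At F: go right to Q.
    Q is a leaf — visit Q.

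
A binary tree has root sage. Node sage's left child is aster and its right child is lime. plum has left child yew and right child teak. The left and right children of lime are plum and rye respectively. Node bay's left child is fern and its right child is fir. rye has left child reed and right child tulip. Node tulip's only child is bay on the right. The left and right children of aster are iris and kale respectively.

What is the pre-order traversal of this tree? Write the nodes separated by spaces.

sage aster iris kale lime plum yew teak rye reed tulip bay fern fir

Pre-order visits the node, then its left subtree, then its right subtree.
Visit sage.
At sage: go left to aster.
  Visit aster.
  At aster: go left to iris.
    iris is a leaf — visit iris.
  At aster: go right to kale.
    kale is a leaf — visit kale.
At sage: go right to lime.
  Visit lime.
  At lime: go left to plum.
    Visit plum.
    At plum: go left to yew.
      yew is a leaf — visit yew.
    At plum: go right to teak.
      teak is a leaf — visit teak.
  At lime: go right to rye.
    Visit rye.
    At rye: go left to reed.
      reed is a leaf — visit reed.
    At rye: go right to tulip.
      Visit tulip.
      At tulip: no left child.
      At tulip: go right to bay.
        Visit bay.
        At bay: go left to fern.
          fern is a leaf — visit fern.
        At bay: go right to fir.
          fir is a leaf — visit fir.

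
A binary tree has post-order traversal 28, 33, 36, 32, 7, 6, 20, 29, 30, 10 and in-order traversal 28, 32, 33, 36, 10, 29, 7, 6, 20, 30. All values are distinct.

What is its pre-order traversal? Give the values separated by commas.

10, 32, 28, 36, 33, 30, 29, 20, 6, 7

The last element of post-order is the root; it splits in-order into left and right subtrees.
Root 10: left subtree has 4 nodes {28, 32, 33, 36}, right has 5 {29, 7, 6, 20, 30}.
  Root 32: left subtree has 1 node {28}, right has 2 {33, 36}.
    Root 36: left subtree has 1 node {33}, right has 0 { }.
  Root 30: left subtree has 4 nodes {29, 7, 6, 20}, right has 0 { }.
    Root 29: left subtree has 0 nodes { }, right has 3 {7, 6, 20}.
      Root 20: left subtree has 2 nodes {7, 6}, right has 0 { }.
        Root 6: left subtree has 1 node {7}, right has 0 { }.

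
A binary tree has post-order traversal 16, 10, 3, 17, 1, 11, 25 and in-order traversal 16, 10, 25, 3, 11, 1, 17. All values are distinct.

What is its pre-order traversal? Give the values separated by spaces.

The last element of post-order is the root; it splits in-order into left and right subtrees.
Root 25: left subtree has 2 nodes {16, 10}, right has 4 {3, 11, 1, 17}.
  Root 10: left subtree has 1 node {16}, right has 0 { }.
  Root 11: left subtree has 1 node {3}, right has 2 {1, 17}.
    Root 1: left subtree has 0 nodes { }, right has 1 {17}.

25 10 16 11 3 1 17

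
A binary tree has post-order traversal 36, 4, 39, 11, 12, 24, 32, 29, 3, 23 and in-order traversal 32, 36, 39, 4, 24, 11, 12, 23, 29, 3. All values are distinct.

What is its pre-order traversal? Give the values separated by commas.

The last element of post-order is the root; it splits in-order into left and right subtrees.
Root 23: left subtree has 7 nodes {32, 36, 39, 4, 24, 11, 12}, right has 2 {29, 3}.
  Root 32: left subtree has 0 nodes { }, right has 6 {36, 39, 4, 24, 11, 12}.
    Root 24: left subtree has 3 nodes {36, 39, 4}, right has 2 {11, 12}.
      Root 39: left subtree has 1 node {36}, right has 1 {4}.
      Root 12: left subtree has 1 node {11}, right has 0 { }.
  Root 3: left subtree has 1 node {29}, right has 0 { }.

23, 32, 24, 39, 36, 4, 12, 11, 3, 29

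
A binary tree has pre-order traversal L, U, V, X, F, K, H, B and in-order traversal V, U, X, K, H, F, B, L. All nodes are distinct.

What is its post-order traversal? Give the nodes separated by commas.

The first element of pre-order is the root; it splits in-order into left and right subtrees.
Root L: left subtree has 7 nodes {V, U, X, K, H, F, B}, right has 0 { }.
  Root U: left subtree has 1 node {V}, right has 5 {X, K, H, F, B}.
    Root X: left subtree has 0 nodes { }, right has 4 {K, H, F, B}.
      Root F: left subtree has 2 nodes {K, H}, right has 1 {B}.
        Root K: left subtree has 0 nodes { }, right has 1 {H}.

V, H, K, B, F, X, U, L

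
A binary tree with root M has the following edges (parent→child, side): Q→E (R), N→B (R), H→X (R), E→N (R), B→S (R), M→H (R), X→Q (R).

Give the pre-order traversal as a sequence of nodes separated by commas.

Pre-order visits the node, then its left subtree, then its right subtree.
Visit M.
At M: no left child.
At M: go right to H.
  Visit H.
  At H: no left child.
  At H: go right to X.
    Visit X.
    At X: no left child.
    At X: go right to Q.
      Visit Q.
      At Q: no left child.
      At Q: go right to E.
        Visit E.
        At E: no left child.
        At E: go right to N.
          Visit N.
          At N: no left child.
          At N: go right to B.
            Visit B.
            At B: no left child.
            At B: go right to S.
              S is a leaf — visit S.

M, H, X, Q, E, N, B, S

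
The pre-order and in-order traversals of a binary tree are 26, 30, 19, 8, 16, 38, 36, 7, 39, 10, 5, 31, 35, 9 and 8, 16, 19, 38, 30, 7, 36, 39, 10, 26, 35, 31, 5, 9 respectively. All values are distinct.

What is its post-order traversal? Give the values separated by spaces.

16 8 38 19 7 10 39 36 30 35 31 9 5 26

The first element of pre-order is the root; it splits in-order into left and right subtrees.
Root 26: left subtree has 9 nodes {8, 16, 19, 38, 30, 7, 36, 39, 10}, right has 4 {35, 31, 5, 9}.
  Root 30: left subtree has 4 nodes {8, 16, 19, 38}, right has 4 {7, 36, 39, 10}.
    Root 19: left subtree has 2 nodes {8, 16}, right has 1 {38}.
      Root 8: left subtree has 0 nodes { }, right has 1 {16}.
    Root 36: left subtree has 1 node {7}, right has 2 {39, 10}.
      Root 39: left subtree has 0 nodes { }, right has 1 {10}.
  Root 5: left subtree has 2 nodes {35, 31}, right has 1 {9}.
    Root 31: left subtree has 1 node {35}, right has 0 { }.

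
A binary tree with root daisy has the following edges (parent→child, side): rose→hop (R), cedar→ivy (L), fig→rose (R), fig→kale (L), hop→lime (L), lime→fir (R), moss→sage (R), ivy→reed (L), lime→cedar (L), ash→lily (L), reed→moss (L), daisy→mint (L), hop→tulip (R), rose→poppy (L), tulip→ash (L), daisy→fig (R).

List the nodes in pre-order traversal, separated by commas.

daisy, mint, fig, kale, rose, poppy, hop, lime, cedar, ivy, reed, moss, sage, fir, tulip, ash, lily

Pre-order visits the node, then its left subtree, then its right subtree.
Visit daisy.
At daisy: go left to mint.
  mint is a leaf — visit mint.
At daisy: go right to fig.
  Visit fig.
  At fig: go left to kale.
    kale is a leaf — visit kale.
  At fig: go right to rose.
    Visit rose.
    At rose: go left to poppy.
      poppy is a leaf — visit poppy.
    At rose: go right to hop.
      Visit hop.
      At hop: go left to lime.
        Visit lime.
        At lime: go left to cedar.
          Visit cedar.
          At cedar: go left to ivy.
            Visit ivy.
            At ivy: go left to reed.
              Visit reed.
              At reed: go left to moss.
                Visit moss.
                At moss: no left child.
                At moss: go right to sage.
                  sage is a leaf — visit sage.
              At reed: no right child.
            At ivy: no right child.
          At cedar: no right child.
        At lime: go right to fir.
          fir is a leaf — visit fir.
      At hop: go right to tulip.
        Visit tulip.
        At tulip: go left to ash.
          Visit ash.
          At ash: go left to lily.
            lily is a leaf — visit lily.
          At ash: no right child.
        At tulip: no right child.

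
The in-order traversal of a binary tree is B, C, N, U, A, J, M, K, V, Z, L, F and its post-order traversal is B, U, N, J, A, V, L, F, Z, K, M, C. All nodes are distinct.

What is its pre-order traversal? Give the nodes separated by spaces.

C B M A N U J K Z V F L

The last element of post-order is the root; it splits in-order into left and right subtrees.
Root C: left subtree has 1 node {B}, right has 10 {N, U, A, J, M, K, V, Z, L, F}.
  Root M: left subtree has 4 nodes {N, U, A, J}, right has 5 {K, V, Z, L, F}.
    Root A: left subtree has 2 nodes {N, U}, right has 1 {J}.
      Root N: left subtree has 0 nodes { }, right has 1 {U}.
    Root K: left subtree has 0 nodes { }, right has 4 {V, Z, L, F}.
      Root Z: left subtree has 1 node {V}, right has 2 {L, F}.
        Root F: left subtree has 1 node {L}, right has 0 { }.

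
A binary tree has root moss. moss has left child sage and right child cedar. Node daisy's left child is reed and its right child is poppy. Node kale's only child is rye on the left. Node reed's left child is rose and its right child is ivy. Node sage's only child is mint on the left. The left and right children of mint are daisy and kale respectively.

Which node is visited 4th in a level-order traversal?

Level-order visits nodes level by level from the root, left to right within each level.
Level 0: moss
Level 1: sage, cedar
Level 2: mint
Level 3: daisy, kale
Level 4: reed, poppy, rye
Level 5: rose, ivy
Full level-order sequence: moss, sage, cedar, mint, daisy, kale, reed, poppy, rye, rose, ivy.

mint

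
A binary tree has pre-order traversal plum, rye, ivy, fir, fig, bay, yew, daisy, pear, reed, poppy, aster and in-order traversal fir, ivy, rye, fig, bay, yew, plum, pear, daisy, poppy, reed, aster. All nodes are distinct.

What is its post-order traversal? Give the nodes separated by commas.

fir, ivy, yew, bay, fig, rye, pear, poppy, aster, reed, daisy, plum

The first element of pre-order is the root; it splits in-order into left and right subtrees.
Root plum: left subtree has 6 nodes {fir, ivy, rye, fig, bay, yew}, right has 5 {pear, daisy, poppy, reed, aster}.
  Root rye: left subtree has 2 nodes {fir, ivy}, right has 3 {fig, bay, yew}.
    Root ivy: left subtree has 1 node {fir}, right has 0 { }.
    Root fig: left subtree has 0 nodes { }, right has 2 {bay, yew}.
      Root bay: left subtree has 0 nodes { }, right has 1 {yew}.
  Root daisy: left subtree has 1 node {pear}, right has 3 {poppy, reed, aster}.
    Root reed: left subtree has 1 node {poppy}, right has 1 {aster}.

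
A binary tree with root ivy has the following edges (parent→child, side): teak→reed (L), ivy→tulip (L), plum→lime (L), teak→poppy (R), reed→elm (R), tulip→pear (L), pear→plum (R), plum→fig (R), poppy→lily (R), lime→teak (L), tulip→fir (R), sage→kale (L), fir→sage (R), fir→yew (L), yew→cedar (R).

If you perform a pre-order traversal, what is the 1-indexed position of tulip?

Pre-order visits the node, then its left subtree, then its right subtree.
Visit ivy.
At ivy: go left to tulip.
  Visit tulip.
  At tulip: go left to pear.
    Visit pear.
    At pear: no left child.
    At pear: go right to plum.
      Visit plum.
      At plum: go left to lime.
        Visit lime.
        At lime: go left to teak.
          Visit teak.
          At teak: go left to reed.
            Visit reed.
            At reed: no left child.
            At reed: go right to elm.
              elm is a leaf — visit elm.
          At teak: go right to poppy.
            Visit poppy.
            At poppy: no left child.
            At poppy: go right to lily.
              lily is a leaf — visit lily.
        At lime: no right child.
      At plum: go right to fig.
        fig is a leaf — visit fig.
  At tulip: go right to fir.
    Visit fir.
    At fir: go left to yew.
      Visit yew.
      At yew: no left child.
      At yew: go right to cedar.
        cedar is a leaf — visit cedar.
    At fir: go right to sage.
      Visit sage.
      At sage: go left to kale.
        kale is a leaf — visit kale.
      At sage: no right child.
At ivy: no right child.
Full pre-order sequence: ivy, tulip, pear, plum, lime, teak, reed, elm, poppy, lily, fig, fir, yew, cedar, sage, kale.

2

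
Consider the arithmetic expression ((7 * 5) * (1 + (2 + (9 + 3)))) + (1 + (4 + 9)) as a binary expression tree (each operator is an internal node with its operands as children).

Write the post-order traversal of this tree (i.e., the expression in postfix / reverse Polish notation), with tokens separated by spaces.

Post-order on an expression tree gives postfix notation: for each operator, emit left operand, right operand, then the operator.

7 5 * 1 2 9 3 + + + * 1 4 9 + + +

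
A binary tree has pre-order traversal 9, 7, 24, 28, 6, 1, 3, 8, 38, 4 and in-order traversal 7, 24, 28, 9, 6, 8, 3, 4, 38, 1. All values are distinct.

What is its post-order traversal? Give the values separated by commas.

The first element of pre-order is the root; it splits in-order into left and right subtrees.
Root 9: left subtree has 3 nodes {7, 24, 28}, right has 6 {6, 8, 3, 4, 38, 1}.
  Root 7: left subtree has 0 nodes { }, right has 2 {24, 28}.
    Root 24: left subtree has 0 nodes { }, right has 1 {28}.
  Root 6: left subtree has 0 nodes { }, right has 5 {8, 3, 4, 38, 1}.
    Root 1: left subtree has 4 nodes {8, 3, 4, 38}, right has 0 { }.
      Root 3: left subtree has 1 node {8}, right has 2 {4, 38}.
        Root 38: left subtree has 1 node {4}, right has 0 { }.

28, 24, 7, 8, 4, 38, 3, 1, 6, 9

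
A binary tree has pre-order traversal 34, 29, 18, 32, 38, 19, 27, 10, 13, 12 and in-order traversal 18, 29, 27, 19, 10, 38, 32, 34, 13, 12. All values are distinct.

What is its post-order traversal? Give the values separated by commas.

18, 27, 10, 19, 38, 32, 29, 12, 13, 34

The first element of pre-order is the root; it splits in-order into left and right subtrees.
Root 34: left subtree has 7 nodes {18, 29, 27, 19, 10, 38, 32}, right has 2 {13, 12}.
  Root 29: left subtree has 1 node {18}, right has 5 {27, 19, 10, 38, 32}.
    Root 32: left subtree has 4 nodes {27, 19, 10, 38}, right has 0 { }.
      Root 38: left subtree has 3 nodes {27, 19, 10}, right has 0 { }.
        Root 19: left subtree has 1 node {27}, right has 1 {10}.
  Root 13: left subtree has 0 nodes { }, right has 1 {12}.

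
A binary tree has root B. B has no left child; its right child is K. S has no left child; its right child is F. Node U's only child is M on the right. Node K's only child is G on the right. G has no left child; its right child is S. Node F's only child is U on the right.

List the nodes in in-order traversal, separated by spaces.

B K G S F U M

In-order visits the left subtree, then the node, then the right subtree.
At B: no left child.
Visit B.
At B: go right to K.
  At K: no left child.
  Visit K.
  At K: go right to G.
    At G: no left child.
    Visit G.
    At G: go right to S.
      At S: no left child.
      Visit S.
      At S: go right to F.
        At F: no left child.
        Visit F.
        At F: go right to U.
          At U: no left child.
          Visit U.
          At U: go right to M.
            M is a leaf — visit M.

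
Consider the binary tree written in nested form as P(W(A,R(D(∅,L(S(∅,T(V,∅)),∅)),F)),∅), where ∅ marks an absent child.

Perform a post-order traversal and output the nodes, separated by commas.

A, V, T, S, L, D, F, R, W, P

Post-order visits the left subtree, then the right subtree, then the node.
At P: go left to W.
  At W: go left to A.
    A is a leaf — visit A.
  At W: go right to R.
    At R: go left to D.
      At D: no left child.
      At D: go right to L.
        At L: go left to S.
          At S: no left child.
          At S: go right to T.
            At T: go left to V.
              V is a leaf — visit V.
            At T: no right child.
            Visit T.
          Visit S.
        At L: no right child.
        Visit L.
      Visit D.
    At R: go right to F.
      F is a leaf — visit F.
    Visit R.
  Visit W.
At P: no right child.
Visit P.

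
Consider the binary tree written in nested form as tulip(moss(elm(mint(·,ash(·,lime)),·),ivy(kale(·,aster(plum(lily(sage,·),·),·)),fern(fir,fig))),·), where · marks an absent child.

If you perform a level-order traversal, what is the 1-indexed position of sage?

15

Level-order visits nodes level by level from the root, left to right within each level.
Level 0: tulip
Level 1: moss
Level 2: elm, ivy
Level 3: mint, kale, fern
Level 4: ash, aster, fir, fig
Level 5: lime, plum
Level 6: lily
Level 7: sage
Full level-order sequence: tulip, moss, elm, ivy, mint, kale, fern, ash, aster, fir, fig, lime, plum, lily, sage.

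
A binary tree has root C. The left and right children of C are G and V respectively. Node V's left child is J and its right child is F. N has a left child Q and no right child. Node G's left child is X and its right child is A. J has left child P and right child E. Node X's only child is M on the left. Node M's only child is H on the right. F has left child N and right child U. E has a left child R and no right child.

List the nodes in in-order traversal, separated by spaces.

In-order visits the left subtree, then the node, then the right subtree.
At C: go left to G.
  At G: go left to X.
    At X: go left to M.
      At M: no left child.
      Visit M.
      At M: go right to H.
        H is a leaf — visit H.
    Visit X.
    At X: no right child.
  Visit G.
  At G: go right to A.
    A is a leaf — visit A.
Visit C.
At C: go right to V.
  At V: go left to J.
    At J: go left to P.
      P is a leaf — visit P.
    Visit J.
    At J: go right to E.
      At E: go left to R.
        R is a leaf — visit R.
      Visit E.
      At E: no right child.
  Visit V.
  At V: go right to F.
    At F: go left to N.
      At N: go left to Q.
        Q is a leaf — visit Q.
      Visit N.
      At N: no right child.
    Visit F.
    At F: go right to U.
      U is a leaf — visit U.

M H X G A C P J R E V Q N F U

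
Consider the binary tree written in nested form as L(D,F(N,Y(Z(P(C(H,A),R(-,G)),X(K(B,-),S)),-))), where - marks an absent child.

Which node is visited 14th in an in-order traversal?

X

In-order visits the left subtree, then the node, then the right subtree.
At L: go left to D.
  D is a leaf — visit D.
Visit L.
At L: go right to F.
  At F: go left to N.
    N is a leaf — visit N.
  Visit F.
  At F: go right to Y.
    At Y: go left to Z.
      At Z: go left to P.
        At P: go left to C.
          At C: go left to H.
            H is a leaf — visit H.
          Visit C.
          At C: go right to A.
            A is a leaf — visit A.
        Visit P.
        At P: go right to R.
          At R: no left child.
          Visit R.
          At R: go right to G.
            G is a leaf — visit G.
      Visit Z.
      At Z: go right to X.
        At X: go left to K.
          At K: go left to B.
            B is a leaf — visit B.
          Visit K.
          At K: no right child.
        Visit X.
        At X: go right to S.
          S is a leaf — visit S.
    Visit Y.
    At Y: no right child.
Full in-order sequence: D, L, N, F, H, C, A, P, R, G, Z, B, K, X, S, Y.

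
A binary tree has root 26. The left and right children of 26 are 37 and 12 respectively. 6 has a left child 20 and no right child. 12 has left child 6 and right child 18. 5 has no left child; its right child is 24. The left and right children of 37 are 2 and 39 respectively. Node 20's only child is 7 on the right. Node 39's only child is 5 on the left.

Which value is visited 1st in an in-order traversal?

In-order visits the left subtree, then the node, then the right subtree.
At 26: go left to 37.
  At 37: go left to 2.
    2 is a leaf — visit 2.
  Visit 37.
  At 37: go right to 39.
    At 39: go left to 5.
      At 5: no left child.
      Visit 5.
      At 5: go right to 24.
        24 is a leaf — visit 24.
    Visit 39.
    At 39: no right child.
Visit 26.
At 26: go right to 12.
  At 12: go left to 6.
    At 6: go left to 20.
      At 20: no left child.
      Visit 20.
      At 20: go right to 7.
        7 is a leaf — visit 7.
    Visit 6.
    At 6: no right child.
  Visit 12.
  At 12: go right to 18.
    18 is a leaf — visit 18.
Full in-order sequence: 2, 37, 5, 24, 39, 26, 20, 7, 6, 12, 18.

2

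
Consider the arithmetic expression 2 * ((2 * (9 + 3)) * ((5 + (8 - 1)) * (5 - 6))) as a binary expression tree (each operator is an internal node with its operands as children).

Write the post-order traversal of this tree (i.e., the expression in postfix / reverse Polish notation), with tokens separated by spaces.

2 2 9 3 + * 5 8 1 - + 5 6 - * * *

Post-order on an expression tree gives postfix notation: for each operator, emit left operand, right operand, then the operator.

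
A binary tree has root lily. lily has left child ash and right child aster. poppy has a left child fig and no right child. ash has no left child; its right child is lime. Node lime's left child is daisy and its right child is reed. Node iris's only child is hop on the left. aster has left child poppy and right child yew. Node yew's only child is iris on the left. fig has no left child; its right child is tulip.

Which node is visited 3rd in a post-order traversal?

lime

Post-order visits the left subtree, then the right subtree, then the node.
At lily: go left to ash.
  At ash: no left child.
  At ash: go right to lime.
    At lime: go left to daisy.
      daisy is a leaf — visit daisy.
    At lime: go right to reed.
      reed is a leaf — visit reed.
    Visit lime.
  Visit ash.
At lily: go right to aster.
  At aster: go left to poppy.
    At poppy: go left to fig.
      At fig: no left child.
      At fig: go right to tulip.
        tulip is a leaf — visit tulip.
      Visit fig.
    At poppy: no right child.
    Visit poppy.
  At aster: go right to yew.
    At yew: go left to iris.
      At iris: go left to hop.
        hop is a leaf — visit hop.
      At iris: no right child.
      Visit iris.
    At yew: no right child.
    Visit yew.
  Visit aster.
Visit lily.
Full post-order sequence: daisy, reed, lime, ash, tulip, fig, poppy, hop, iris, yew, aster, lily.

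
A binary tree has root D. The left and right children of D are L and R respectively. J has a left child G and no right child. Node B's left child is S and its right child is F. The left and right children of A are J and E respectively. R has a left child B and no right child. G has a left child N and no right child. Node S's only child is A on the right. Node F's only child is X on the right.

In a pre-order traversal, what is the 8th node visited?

Pre-order visits the node, then its left subtree, then its right subtree.
Visit D.
At D: go left to L.
  L is a leaf — visit L.
At D: go right to R.
  Visit R.
  At R: go left to B.
    Visit B.
    At B: go left to S.
      Visit S.
      At S: no left child.
      At S: go right to A.
        Visit A.
        At A: go left to J.
          Visit J.
          At J: go left to G.
            Visit G.
            At G: go left to N.
              N is a leaf — visit N.
            At G: no right child.
          At J: no right child.
        At A: go right to E.
          E is a leaf — visit E.
    At B: go right to F.
      Visit F.
      At F: no left child.
      At F: go right to X.
        X is a leaf — visit X.
  At R: no right child.
Full pre-order sequence: D, L, R, B, S, A, J, G, N, E, F, X.

G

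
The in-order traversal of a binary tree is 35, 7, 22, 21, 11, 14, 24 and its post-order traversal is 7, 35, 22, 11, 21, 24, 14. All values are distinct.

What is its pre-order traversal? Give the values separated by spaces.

The last element of post-order is the root; it splits in-order into left and right subtrees.
Root 14: left subtree has 5 nodes {35, 7, 22, 21, 11}, right has 1 {24}.
  Root 21: left subtree has 3 nodes {35, 7, 22}, right has 1 {11}.
    Root 22: left subtree has 2 nodes {35, 7}, right has 0 { }.
      Root 35: left subtree has 0 nodes { }, right has 1 {7}.

14 21 22 35 7 11 24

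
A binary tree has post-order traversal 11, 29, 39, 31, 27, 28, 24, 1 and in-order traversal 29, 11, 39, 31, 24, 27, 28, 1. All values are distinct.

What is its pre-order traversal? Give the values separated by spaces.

The last element of post-order is the root; it splits in-order into left and right subtrees.
Root 1: left subtree has 7 nodes {29, 11, 39, 31, 24, 27, 28}, right has 0 { }.
  Root 24: left subtree has 4 nodes {29, 11, 39, 31}, right has 2 {27, 28}.
    Root 31: left subtree has 3 nodes {29, 11, 39}, right has 0 { }.
      Root 39: left subtree has 2 nodes {29, 11}, right has 0 { }.
        Root 29: left subtree has 0 nodes { }, right has 1 {11}.
    Root 28: left subtree has 1 node {27}, right has 0 { }.

1 24 31 39 29 11 28 27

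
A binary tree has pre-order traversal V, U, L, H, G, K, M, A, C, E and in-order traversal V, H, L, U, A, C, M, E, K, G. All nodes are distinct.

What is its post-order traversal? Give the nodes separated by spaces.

H L C A E M K G U V

The first element of pre-order is the root; it splits in-order into left and right subtrees.
Root V: left subtree has 0 nodes { }, right has 9 {H, L, U, A, C, M, E, K, G}.
  Root U: left subtree has 2 nodes {H, L}, right has 6 {A, C, M, E, K, G}.
    Root L: left subtree has 1 node {H}, right has 0 { }.
    Root G: left subtree has 5 nodes {A, C, M, E, K}, right has 0 { }.
      Root K: left subtree has 4 nodes {A, C, M, E}, right has 0 { }.
        Root M: left subtree has 2 nodes {A, C}, right has 1 {E}.
          Root A: left subtree has 0 nodes { }, right has 1 {C}.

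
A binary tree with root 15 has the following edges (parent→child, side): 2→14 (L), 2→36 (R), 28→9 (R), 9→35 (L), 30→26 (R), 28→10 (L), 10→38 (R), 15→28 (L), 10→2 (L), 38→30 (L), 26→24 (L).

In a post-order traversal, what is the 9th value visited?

35

Post-order visits the left subtree, then the right subtree, then the node.
At 15: go left to 28.
  At 28: go left to 10.
    At 10: go left to 2.
      At 2: go left to 14.
        14 is a leaf — visit 14.
      At 2: go right to 36.
        36 is a leaf — visit 36.
      Visit 2.
    At 10: go right to 38.
      At 38: go left to 30.
        At 30: no left child.
        At 30: go right to 26.
          At 26: go left to 24.
            24 is a leaf — visit 24.
          At 26: no right child.
          Visit 26.
        Visit 30.
      At 38: no right child.
      Visit 38.
    Visit 10.
  At 28: go right to 9.
    At 9: go left to 35.
      35 is a leaf — visit 35.
    At 9: no right child.
    Visit 9.
  Visit 28.
At 15: no right child.
Visit 15.
Full post-order sequence: 14, 36, 2, 24, 26, 30, 38, 10, 35, 9, 28, 15.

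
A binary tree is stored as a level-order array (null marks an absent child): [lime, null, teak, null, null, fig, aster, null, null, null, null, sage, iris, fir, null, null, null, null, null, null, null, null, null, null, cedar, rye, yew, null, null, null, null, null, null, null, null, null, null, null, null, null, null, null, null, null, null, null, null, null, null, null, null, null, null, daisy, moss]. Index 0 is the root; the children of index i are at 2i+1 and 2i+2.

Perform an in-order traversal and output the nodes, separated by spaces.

In-order visits the left subtree, then the node, then the right subtree.
At lime: no left child.
Visit lime.
At lime: go right to teak.
  At teak: go left to fig.
    At fig: go left to sage.
      At sage: no left child.
      Visit sage.
      At sage: go right to cedar.
        cedar is a leaf — visit cedar.
    Visit fig.
    At fig: go right to iris.
      At iris: go left to rye.
        rye is a leaf — visit rye.
      Visit iris.
      At iris: go right to yew.
        At yew: go left to daisy.
          daisy is a leaf — visit daisy.
        Visit yew.
        At yew: go right to moss.
          moss is a leaf — visit moss.
  Visit teak.
  At teak: go right to aster.
    At aster: go left to fir.
      fir is a leaf — visit fir.
    Visit aster.
    At aster: no right child.

lime sage cedar fig rye iris daisy yew moss teak fir aster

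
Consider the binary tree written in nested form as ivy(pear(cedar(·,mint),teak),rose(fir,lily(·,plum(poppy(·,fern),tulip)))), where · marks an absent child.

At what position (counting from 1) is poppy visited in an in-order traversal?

9

In-order visits the left subtree, then the node, then the right subtree.
At ivy: go left to pear.
  At pear: go left to cedar.
    At cedar: no left child.
    Visit cedar.
    At cedar: go right to mint.
      mint is a leaf — visit mint.
  Visit pear.
  At pear: go right to teak.
    teak is a leaf — visit teak.
Visit ivy.
At ivy: go right to rose.
  At rose: go left to fir.
    fir is a leaf — visit fir.
  Visit rose.
  At rose: go right to lily.
    At lily: no left child.
    Visit lily.
    At lily: go right to plum.
      At plum: go left to poppy.
        At poppy: no left child.
        Visit poppy.
        At poppy: go right to fern.
          fern is a leaf — visit fern.
      Visit plum.
      At plum: go right to tulip.
        tulip is a leaf — visit tulip.
Full in-order sequence: cedar, mint, pear, teak, ivy, fir, rose, lily, poppy, fern, plum, tulip.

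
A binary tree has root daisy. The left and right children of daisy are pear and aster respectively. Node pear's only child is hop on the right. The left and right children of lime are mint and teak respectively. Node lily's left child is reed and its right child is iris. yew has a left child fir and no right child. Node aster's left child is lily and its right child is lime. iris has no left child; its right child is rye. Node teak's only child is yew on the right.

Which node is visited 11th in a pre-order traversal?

teak

Pre-order visits the node, then its left subtree, then its right subtree.
Visit daisy.
At daisy: go left to pear.
  Visit pear.
  At pear: no left child.
  At pear: go right to hop.
    hop is a leaf — visit hop.
At daisy: go right to aster.
  Visit aster.
  At aster: go left to lily.
    Visit lily.
    At lily: go left to reed.
      reed is a leaf — visit reed.
    At lily: go right to iris.
      Visit iris.
      At iris: no left child.
      At iris: go right to rye.
        rye is a leaf — visit rye.
  At aster: go right to lime.
    Visit lime.
    At lime: go left to mint.
      mint is a leaf — visit mint.
    At lime: go right to teak.
      Visit teak.
      At teak: no left child.
      At teak: go right to yew.
        Visit yew.
        At yew: go left to fir.
          fir is a leaf — visit fir.
        At yew: no right child.
Full pre-order sequence: daisy, pear, hop, aster, lily, reed, iris, rye, lime, mint, teak, yew, fir.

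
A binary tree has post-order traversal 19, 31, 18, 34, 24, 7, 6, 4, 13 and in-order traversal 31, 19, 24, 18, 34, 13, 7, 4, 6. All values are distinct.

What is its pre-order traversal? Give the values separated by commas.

The last element of post-order is the root; it splits in-order into left and right subtrees.
Root 13: left subtree has 5 nodes {31, 19, 24, 18, 34}, right has 3 {7, 4, 6}.
  Root 24: left subtree has 2 nodes {31, 19}, right has 2 {18, 34}.
    Root 31: left subtree has 0 nodes { }, right has 1 {19}.
    Root 34: left subtree has 1 node {18}, right has 0 { }.
  Root 4: left subtree has 1 node {7}, right has 1 {6}.

13, 24, 31, 19, 34, 18, 4, 7, 6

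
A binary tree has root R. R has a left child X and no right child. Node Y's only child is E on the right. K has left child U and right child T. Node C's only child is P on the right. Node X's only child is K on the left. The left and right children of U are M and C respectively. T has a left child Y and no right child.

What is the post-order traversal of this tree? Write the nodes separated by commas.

Post-order visits the left subtree, then the right subtree, then the node.
At R: go left to X.
  At X: go left to K.
    At K: go left to U.
      At U: go left to M.
        M is a leaf — visit M.
      At U: go right to C.
        At C: no left child.
        At C: go right to P.
          P is a leaf — visit P.
        Visit C.
      Visit U.
    At K: go right to T.
      At T: go left to Y.
        At Y: no left child.
        At Y: go right to E.
          E is a leaf — visit E.
        Visit Y.
      At T: no right child.
      Visit T.
    Visit K.
  At X: no right child.
  Visit X.
At R: no right child.
Visit R.

M, P, C, U, E, Y, T, K, X, R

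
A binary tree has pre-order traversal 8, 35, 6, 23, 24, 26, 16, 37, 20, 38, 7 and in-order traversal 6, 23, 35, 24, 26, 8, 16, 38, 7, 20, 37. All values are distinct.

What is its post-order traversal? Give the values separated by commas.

The first element of pre-order is the root; it splits in-order into left and right subtrees.
Root 8: left subtree has 5 nodes {6, 23, 35, 24, 26}, right has 5 {16, 38, 7, 20, 37}.
  Root 35: left subtree has 2 nodes {6, 23}, right has 2 {24, 26}.
    Root 6: left subtree has 0 nodes { }, right has 1 {23}.
    Root 24: left subtree has 0 nodes { }, right has 1 {26}.
  Root 16: left subtree has 0 nodes { }, right has 4 {38, 7, 20, 37}.
    Root 37: left subtree has 3 nodes {38, 7, 20}, right has 0 { }.
      Root 20: left subtree has 2 nodes {38, 7}, right has 0 { }.
        Root 38: left subtree has 0 nodes { }, right has 1 {7}.

23, 6, 26, 24, 35, 7, 38, 20, 37, 16, 8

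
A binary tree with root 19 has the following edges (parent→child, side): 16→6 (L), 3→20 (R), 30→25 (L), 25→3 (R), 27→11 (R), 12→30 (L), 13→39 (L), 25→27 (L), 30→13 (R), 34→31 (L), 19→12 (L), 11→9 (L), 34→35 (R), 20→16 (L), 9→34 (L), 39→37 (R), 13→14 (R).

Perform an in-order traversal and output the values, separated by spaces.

In-order visits the left subtree, then the node, then the right subtree.
At 19: go left to 12.
  At 12: go left to 30.
    At 30: go left to 25.
      At 25: go left to 27.
        At 27: no left child.
        Visit 27.
        At 27: go right to 11.
          At 11: go left to 9.
            At 9: go left to 34.
              At 34: go left to 31.
                31 is a leaf — visit 31.
              Visit 34.
              At 34: go right to 35.
                35 is a leaf — visit 35.
            Visit 9.
            At 9: no right child.
          Visit 11.
          At 11: no right child.
      Visit 25.
      At 25: go right to 3.
        At 3: no left child.
        Visit 3.
        At 3: go right to 20.
          At 20: go left to 16.
            At 16: go left to 6.
              6 is a leaf — visit 6.
            Visit 16.
            At 16: no right child.
          Visit 20.
          At 20: no right child.
    Visit 30.
    At 30: go right to 13.
      At 13: go left to 39.
        At 39: no left child.
        Visit 39.
        At 39: go right to 37.
          37 is a leaf — visit 37.
      Visit 13.
      At 13: go right to 14.
        14 is a leaf — visit 14.
  Visit 12.
  At 12: no right child.
Visit 19.
At 19: no right child.

27 31 34 35 9 11 25 3 6 16 20 30 39 37 13 14 12 19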